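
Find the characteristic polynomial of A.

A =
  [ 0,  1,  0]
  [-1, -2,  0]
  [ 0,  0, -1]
x^3 + 3*x^2 + 3*x + 1

Expanding det(x·I − A) (e.g. by cofactor expansion or by noting that A is similar to its Jordan form J, which has the same characteristic polynomial as A) gives
  χ_A(x) = x^3 + 3*x^2 + 3*x + 1
which factors as (x + 1)^3. The eigenvalues (with algebraic multiplicities) are λ = -1 with multiplicity 3.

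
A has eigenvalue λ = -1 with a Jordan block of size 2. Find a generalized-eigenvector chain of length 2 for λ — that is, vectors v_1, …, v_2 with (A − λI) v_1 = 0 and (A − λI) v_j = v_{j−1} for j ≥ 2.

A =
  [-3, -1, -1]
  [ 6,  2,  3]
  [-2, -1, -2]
A Jordan chain for λ = -1 of length 2:
v_1 = (-2, 6, -2)ᵀ
v_2 = (1, 0, 0)ᵀ

Let N = A − (-1)·I. We want v_2 with N^2 v_2 = 0 but N^1 v_2 ≠ 0; then v_{j-1} := N · v_j for j = 2, …, 2.

Pick v_2 = (1, 0, 0)ᵀ.
Then v_1 = N · v_2 = (-2, 6, -2)ᵀ.

Sanity check: (A − (-1)·I) v_1 = (0, 0, 0)ᵀ = 0. ✓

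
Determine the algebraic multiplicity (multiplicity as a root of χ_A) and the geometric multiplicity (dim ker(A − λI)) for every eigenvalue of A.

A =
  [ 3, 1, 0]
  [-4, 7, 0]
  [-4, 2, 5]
λ = 5: alg = 3, geom = 2

Step 1 — factor the characteristic polynomial to read off the algebraic multiplicities:
  χ_A(x) = (x - 5)^3

Step 2 — compute geometric multiplicities via the rank-nullity identity g(λ) = n − rank(A − λI):
  rank(A − (5)·I) = 1, so dim ker(A − (5)·I) = n − 1 = 2

Summary:
  λ = 5: algebraic multiplicity = 3, geometric multiplicity = 2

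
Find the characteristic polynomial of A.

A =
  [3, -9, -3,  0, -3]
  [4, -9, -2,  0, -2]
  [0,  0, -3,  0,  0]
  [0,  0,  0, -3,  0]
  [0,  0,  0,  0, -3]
x^5 + 15*x^4 + 90*x^3 + 270*x^2 + 405*x + 243

Expanding det(x·I − A) (e.g. by cofactor expansion or by noting that A is similar to its Jordan form J, which has the same characteristic polynomial as A) gives
  χ_A(x) = x^5 + 15*x^4 + 90*x^3 + 270*x^2 + 405*x + 243
which factors as (x + 3)^5. The eigenvalues (with algebraic multiplicities) are λ = -3 with multiplicity 5.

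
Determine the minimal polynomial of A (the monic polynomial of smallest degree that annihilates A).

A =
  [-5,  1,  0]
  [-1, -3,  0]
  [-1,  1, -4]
x^2 + 8*x + 16

The characteristic polynomial is χ_A(x) = (x + 4)^3, so the eigenvalues are known. The minimal polynomial is
  m_A(x) = Π_λ (x − λ)^{k_λ}
where k_λ is the size of the *largest* Jordan block for λ (equivalently, the smallest k with (A − λI)^k v = 0 for every generalised eigenvector v of λ).

  λ = -4: largest Jordan block has size 2, contributing (x + 4)^2

So m_A(x) = (x + 4)^2 = x^2 + 8*x + 16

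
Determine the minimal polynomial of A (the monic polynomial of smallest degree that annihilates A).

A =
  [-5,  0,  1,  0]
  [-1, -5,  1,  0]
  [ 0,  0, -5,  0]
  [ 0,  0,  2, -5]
x^3 + 15*x^2 + 75*x + 125

The characteristic polynomial is χ_A(x) = (x + 5)^4, so the eigenvalues are known. The minimal polynomial is
  m_A(x) = Π_λ (x − λ)^{k_λ}
where k_λ is the size of the *largest* Jordan block for λ (equivalently, the smallest k with (A − λI)^k v = 0 for every generalised eigenvector v of λ).

  λ = -5: largest Jordan block has size 3, contributing (x + 5)^3

So m_A(x) = (x + 5)^3 = x^3 + 15*x^2 + 75*x + 125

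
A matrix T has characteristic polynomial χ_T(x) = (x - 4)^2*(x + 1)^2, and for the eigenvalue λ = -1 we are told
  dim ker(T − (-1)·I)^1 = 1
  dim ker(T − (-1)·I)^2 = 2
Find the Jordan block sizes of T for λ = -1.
Block sizes for λ = -1: [2]

From the dimensions of kernels of powers, the number of Jordan blocks of size at least j is d_j − d_{j−1} where d_j = dim ker(N^j) (with d_0 = 0). Computing the differences gives [1, 1].
The number of blocks of size exactly k is (#blocks of size ≥ k) − (#blocks of size ≥ k + 1), so the partition is: 1 block(s) of size 2.
In nonincreasing order the block sizes are [2].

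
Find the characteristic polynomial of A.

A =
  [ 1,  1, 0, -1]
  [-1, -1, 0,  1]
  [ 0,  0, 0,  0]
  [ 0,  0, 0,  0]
x^4

Expanding det(x·I − A) (e.g. by cofactor expansion or by noting that A is similar to its Jordan form J, which has the same characteristic polynomial as A) gives
  χ_A(x) = x^4
which factors as x^4. The eigenvalues (with algebraic multiplicities) are λ = 0 with multiplicity 4.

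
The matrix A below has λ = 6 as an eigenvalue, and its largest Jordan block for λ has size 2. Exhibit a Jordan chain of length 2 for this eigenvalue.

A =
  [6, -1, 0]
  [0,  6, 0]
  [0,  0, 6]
A Jordan chain for λ = 6 of length 2:
v_1 = (-1, 0, 0)ᵀ
v_2 = (0, 1, 0)ᵀ

Let N = A − (6)·I. We want v_2 with N^2 v_2 = 0 but N^1 v_2 ≠ 0; then v_{j-1} := N · v_j for j = 2, …, 2.

Pick v_2 = (0, 1, 0)ᵀ.
Then v_1 = N · v_2 = (-1, 0, 0)ᵀ.

Sanity check: (A − (6)·I) v_1 = (0, 0, 0)ᵀ = 0. ✓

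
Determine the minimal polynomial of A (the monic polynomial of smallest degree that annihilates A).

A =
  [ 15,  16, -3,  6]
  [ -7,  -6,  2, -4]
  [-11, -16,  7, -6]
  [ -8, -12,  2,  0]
x^3 - 12*x^2 + 48*x - 64

The characteristic polynomial is χ_A(x) = (x - 4)^4, so the eigenvalues are known. The minimal polynomial is
  m_A(x) = Π_λ (x − λ)^{k_λ}
where k_λ is the size of the *largest* Jordan block for λ (equivalently, the smallest k with (A − λI)^k v = 0 for every generalised eigenvector v of λ).

  λ = 4: largest Jordan block has size 3, contributing (x − 4)^3

So m_A(x) = (x - 4)^3 = x^3 - 12*x^2 + 48*x - 64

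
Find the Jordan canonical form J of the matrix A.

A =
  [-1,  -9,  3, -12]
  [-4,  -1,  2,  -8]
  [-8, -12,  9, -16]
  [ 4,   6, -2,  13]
J_2(5) ⊕ J_1(5) ⊕ J_1(5)

The characteristic polynomial is
  det(x·I − A) = x^4 - 20*x^3 + 150*x^2 - 500*x + 625 = (x - 5)^4

Eigenvalues and multiplicities (the geometric multiplicity of λ is n − rank(A − λI), which equals the number of Jordan blocks for λ):
  λ = 5: algebraic multiplicity = 4, geometric multiplicity = 3

Determining the block sizes for each eigenvalue:
  λ = 5: 3 blocks summing to 4 forces exactly one block of size 2 and the rest size 1 → block sizes [2, 1, 1]

Assembling the blocks gives a Jordan form
J =
  [5, 1, 0, 0]
  [0, 5, 0, 0]
  [0, 0, 5, 0]
  [0, 0, 0, 5]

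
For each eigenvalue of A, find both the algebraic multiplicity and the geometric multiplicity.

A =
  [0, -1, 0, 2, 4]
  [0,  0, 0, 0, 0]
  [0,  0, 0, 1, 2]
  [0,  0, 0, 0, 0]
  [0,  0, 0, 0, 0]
λ = 0: alg = 5, geom = 3

Step 1 — factor the characteristic polynomial to read off the algebraic multiplicities:
  χ_A(x) = x^5

Step 2 — compute geometric multiplicities via the rank-nullity identity g(λ) = n − rank(A − λI):
  rank(A − (0)·I) = 2, so dim ker(A − (0)·I) = n − 2 = 3

Summary:
  λ = 0: algebraic multiplicity = 5, geometric multiplicity = 3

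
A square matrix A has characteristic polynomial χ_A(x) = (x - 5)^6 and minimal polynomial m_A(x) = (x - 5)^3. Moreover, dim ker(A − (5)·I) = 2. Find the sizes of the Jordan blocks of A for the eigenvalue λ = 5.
Block sizes for λ = 5: [3, 3]

Step 1 — from the characteristic polynomial, algebraic multiplicity of λ = 5 is 6. From dim ker(A − (5)·I) = 2, there are exactly 2 Jordan blocks for λ = 5.
Step 2 — from the minimal polynomial, the factor (x − 5)^3 tells us the largest block for λ = 5 has size 3.
Step 3 — with total size 6, 2 blocks, and largest block 3, the block sizes (in nonincreasing order) are [3, 3].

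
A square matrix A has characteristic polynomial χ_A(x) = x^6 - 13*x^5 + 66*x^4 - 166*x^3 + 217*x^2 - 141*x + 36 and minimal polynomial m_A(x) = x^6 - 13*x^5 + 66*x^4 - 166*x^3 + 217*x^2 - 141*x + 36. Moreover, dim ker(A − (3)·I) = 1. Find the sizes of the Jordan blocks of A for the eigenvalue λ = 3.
Block sizes for λ = 3: [2]

Step 1 — from the characteristic polynomial, algebraic multiplicity of λ = 3 is 2. From dim ker(A − (3)·I) = 1, there are exactly 1 Jordan blocks for λ = 3.
Step 2 — from the minimal polynomial, the factor (x − 3)^2 tells us the largest block for λ = 3 has size 2.
Step 3 — with total size 2, 1 blocks, and largest block 2, the block sizes (in nonincreasing order) are [2].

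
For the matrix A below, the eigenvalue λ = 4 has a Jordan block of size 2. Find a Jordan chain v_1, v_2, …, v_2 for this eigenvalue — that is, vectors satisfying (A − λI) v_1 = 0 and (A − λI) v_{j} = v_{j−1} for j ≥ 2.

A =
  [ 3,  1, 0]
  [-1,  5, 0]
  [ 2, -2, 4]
A Jordan chain for λ = 4 of length 2:
v_1 = (-1, -1, 2)ᵀ
v_2 = (1, 0, 0)ᵀ

Let N = A − (4)·I. We want v_2 with N^2 v_2 = 0 but N^1 v_2 ≠ 0; then v_{j-1} := N · v_j for j = 2, …, 2.

Pick v_2 = (1, 0, 0)ᵀ.
Then v_1 = N · v_2 = (-1, -1, 2)ᵀ.

Sanity check: (A − (4)·I) v_1 = (0, 0, 0)ᵀ = 0. ✓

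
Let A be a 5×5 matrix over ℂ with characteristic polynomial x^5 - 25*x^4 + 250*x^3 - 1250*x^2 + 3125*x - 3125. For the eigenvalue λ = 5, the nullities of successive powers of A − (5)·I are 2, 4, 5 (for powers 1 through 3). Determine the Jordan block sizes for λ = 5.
Block sizes for λ = 5: [3, 2]

From the dimensions of kernels of powers, the number of Jordan blocks of size at least j is d_j − d_{j−1} where d_j = dim ker(N^j) (with d_0 = 0). Computing the differences gives [2, 2, 1].
The number of blocks of size exactly k is (#blocks of size ≥ k) − (#blocks of size ≥ k + 1), so the partition is: 1 block(s) of size 2, 1 block(s) of size 3.
In nonincreasing order the block sizes are [3, 2].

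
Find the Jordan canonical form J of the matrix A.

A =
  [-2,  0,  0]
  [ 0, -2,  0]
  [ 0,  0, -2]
J_1(-2) ⊕ J_1(-2) ⊕ J_1(-2)

The characteristic polynomial is
  det(x·I − A) = x^3 + 6*x^2 + 12*x + 8 = (x + 2)^3

Eigenvalues and multiplicities (the geometric multiplicity of λ is n − rank(A − λI), which equals the number of Jordan blocks for λ):
  λ = -2: algebraic multiplicity = 3, geometric multiplicity = 3

Determining the block sizes for each eigenvalue:
  λ = -2: gm = am = 3, so every block has size 1 → block sizes [1, 1, 1]

Assembling the blocks gives a Jordan form
J =
  [-2,  0,  0]
  [ 0, -2,  0]
  [ 0,  0, -2]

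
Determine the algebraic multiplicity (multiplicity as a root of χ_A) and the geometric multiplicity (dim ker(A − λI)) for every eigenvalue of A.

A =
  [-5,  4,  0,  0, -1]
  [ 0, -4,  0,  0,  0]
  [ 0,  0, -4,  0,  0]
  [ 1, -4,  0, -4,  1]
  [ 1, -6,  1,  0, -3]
λ = -4: alg = 5, geom = 3

Step 1 — factor the characteristic polynomial to read off the algebraic multiplicities:
  χ_A(x) = (x + 4)^5

Step 2 — compute geometric multiplicities via the rank-nullity identity g(λ) = n − rank(A − λI):
  rank(A − (-4)·I) = 2, so dim ker(A − (-4)·I) = n − 2 = 3

Summary:
  λ = -4: algebraic multiplicity = 5, geometric multiplicity = 3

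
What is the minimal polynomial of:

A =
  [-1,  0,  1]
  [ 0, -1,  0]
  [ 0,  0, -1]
x^2 + 2*x + 1

The characteristic polynomial is χ_A(x) = (x + 1)^3, so the eigenvalues are known. The minimal polynomial is
  m_A(x) = Π_λ (x − λ)^{k_λ}
where k_λ is the size of the *largest* Jordan block for λ (equivalently, the smallest k with (A − λI)^k v = 0 for every generalised eigenvector v of λ).

  λ = -1: largest Jordan block has size 2, contributing (x + 1)^2

So m_A(x) = (x + 1)^2 = x^2 + 2*x + 1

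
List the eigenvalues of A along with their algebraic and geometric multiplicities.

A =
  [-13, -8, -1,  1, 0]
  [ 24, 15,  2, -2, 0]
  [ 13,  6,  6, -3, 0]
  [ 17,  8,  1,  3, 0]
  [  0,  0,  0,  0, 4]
λ = -1: alg = 1, geom = 1; λ = 4: alg = 4, geom = 2

Step 1 — factor the characteristic polynomial to read off the algebraic multiplicities:
  χ_A(x) = (x - 4)^4*(x + 1)

Step 2 — compute geometric multiplicities via the rank-nullity identity g(λ) = n − rank(A − λI):
  rank(A − (-1)·I) = 4, so dim ker(A − (-1)·I) = n − 4 = 1
  rank(A − (4)·I) = 3, so dim ker(A − (4)·I) = n − 3 = 2

Summary:
  λ = -1: algebraic multiplicity = 1, geometric multiplicity = 1
  λ = 4: algebraic multiplicity = 4, geometric multiplicity = 2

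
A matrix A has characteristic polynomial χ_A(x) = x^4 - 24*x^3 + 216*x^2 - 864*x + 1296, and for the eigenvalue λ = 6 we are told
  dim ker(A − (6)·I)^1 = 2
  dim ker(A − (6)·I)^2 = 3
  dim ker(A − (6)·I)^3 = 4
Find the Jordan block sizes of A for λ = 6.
Block sizes for λ = 6: [3, 1]

From the dimensions of kernels of powers, the number of Jordan blocks of size at least j is d_j − d_{j−1} where d_j = dim ker(N^j) (with d_0 = 0). Computing the differences gives [2, 1, 1].
The number of blocks of size exactly k is (#blocks of size ≥ k) − (#blocks of size ≥ k + 1), so the partition is: 1 block(s) of size 1, 1 block(s) of size 3.
In nonincreasing order the block sizes are [3, 1].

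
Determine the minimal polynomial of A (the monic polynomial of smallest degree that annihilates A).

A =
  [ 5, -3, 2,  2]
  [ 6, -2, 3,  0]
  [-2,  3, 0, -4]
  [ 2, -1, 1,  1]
x^3 - 3*x^2 + 3*x - 1

The characteristic polynomial is χ_A(x) = (x - 1)^4, so the eigenvalues are known. The minimal polynomial is
  m_A(x) = Π_λ (x − λ)^{k_λ}
where k_λ is the size of the *largest* Jordan block for λ (equivalently, the smallest k with (A − λI)^k v = 0 for every generalised eigenvector v of λ).

  λ = 1: largest Jordan block has size 3, contributing (x − 1)^3

So m_A(x) = (x - 1)^3 = x^3 - 3*x^2 + 3*x - 1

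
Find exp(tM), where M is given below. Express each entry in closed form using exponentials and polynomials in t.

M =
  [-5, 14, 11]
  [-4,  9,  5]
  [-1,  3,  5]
e^{tM} =
  [-3*t^2*exp(3*t)/2 - 8*t*exp(3*t) + exp(3*t), 5*t^2*exp(3*t)/2 + 14*t*exp(3*t), 2*t^2*exp(3*t) + 11*t*exp(3*t)]
  [3*t^2*exp(3*t)/2 - 4*t*exp(3*t), -5*t^2*exp(3*t)/2 + 6*t*exp(3*t) + exp(3*t), -2*t^2*exp(3*t) + 5*t*exp(3*t)]
  [-3*t^2*exp(3*t) - t*exp(3*t), 5*t^2*exp(3*t) + 3*t*exp(3*t), 4*t^2*exp(3*t) + 2*t*exp(3*t) + exp(3*t)]

Strategy: write M = P · J · P⁻¹ where J is a Jordan canonical form, so e^{tM} = P · e^{tJ} · P⁻¹, and e^{tJ} can be computed block-by-block.

M has Jordan form
J =
  [3, 1, 0]
  [0, 3, 1]
  [0, 0, 3]
(up to reordering of blocks).

Per-block formulas:
  For a 3×3 Jordan block J_3(3): exp(t · J_3(3)) = e^(3t)·(I + t·N + (t^2/2)·N^2), where N is the 3×3 nilpotent shift.

After assembling e^{tJ} and conjugating by P, we get:

e^{tM} =
  [-3*t^2*exp(3*t)/2 - 8*t*exp(3*t) + exp(3*t), 5*t^2*exp(3*t)/2 + 14*t*exp(3*t), 2*t^2*exp(3*t) + 11*t*exp(3*t)]
  [3*t^2*exp(3*t)/2 - 4*t*exp(3*t), -5*t^2*exp(3*t)/2 + 6*t*exp(3*t) + exp(3*t), -2*t^2*exp(3*t) + 5*t*exp(3*t)]
  [-3*t^2*exp(3*t) - t*exp(3*t), 5*t^2*exp(3*t) + 3*t*exp(3*t), 4*t^2*exp(3*t) + 2*t*exp(3*t) + exp(3*t)]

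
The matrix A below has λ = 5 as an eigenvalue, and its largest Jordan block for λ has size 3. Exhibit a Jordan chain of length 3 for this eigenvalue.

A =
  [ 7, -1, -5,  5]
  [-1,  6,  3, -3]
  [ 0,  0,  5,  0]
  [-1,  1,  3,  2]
A Jordan chain for λ = 5 of length 3:
v_1 = (2, -1, 0, -1)ᵀ
v_2 = (-1, 1, 0, 1)ᵀ
v_3 = (0, 1, 0, 0)ᵀ

Let N = A − (5)·I. We want v_3 with N^3 v_3 = 0 but N^2 v_3 ≠ 0; then v_{j-1} := N · v_j for j = 3, …, 2.

Pick v_3 = (0, 1, 0, 0)ᵀ.
Then v_2 = N · v_3 = (-1, 1, 0, 1)ᵀ.
Then v_1 = N · v_2 = (2, -1, 0, -1)ᵀ.

Sanity check: (A − (5)·I) v_1 = (0, 0, 0, 0)ᵀ = 0. ✓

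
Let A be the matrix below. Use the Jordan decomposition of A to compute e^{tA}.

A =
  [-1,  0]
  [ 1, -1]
e^{tA} =
  [exp(-t), 0]
  [t*exp(-t), exp(-t)]

Strategy: write A = P · J · P⁻¹ where J is a Jordan canonical form, so e^{tA} = P · e^{tJ} · P⁻¹, and e^{tJ} can be computed block-by-block.

A has Jordan form
J =
  [-1,  1]
  [ 0, -1]
(up to reordering of blocks).

Per-block formulas:
  For a 2×2 Jordan block J_2(-1): exp(t · J_2(-1)) = e^(-1t)·(I + t·N), where N is the 2×2 nilpotent shift.

After assembling e^{tJ} and conjugating by P, we get:

e^{tA} =
  [exp(-t), 0]
  [t*exp(-t), exp(-t)]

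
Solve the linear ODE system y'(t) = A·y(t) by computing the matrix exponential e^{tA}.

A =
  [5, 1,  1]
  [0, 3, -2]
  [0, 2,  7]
e^{tA} =
  [exp(5*t), t*exp(5*t), t*exp(5*t)]
  [0, -2*t*exp(5*t) + exp(5*t), -2*t*exp(5*t)]
  [0, 2*t*exp(5*t), 2*t*exp(5*t) + exp(5*t)]

Strategy: write A = P · J · P⁻¹ where J is a Jordan canonical form, so e^{tA} = P · e^{tJ} · P⁻¹, and e^{tJ} can be computed block-by-block.

A has Jordan form
J =
  [5, 1, 0]
  [0, 5, 0]
  [0, 0, 5]
(up to reordering of blocks).

Per-block formulas:
  For a 1×1 block at λ = 5: exp(t · [5]) = [e^(5t)].
  For a 2×2 Jordan block J_2(5): exp(t · J_2(5)) = e^(5t)·(I + t·N), where N is the 2×2 nilpotent shift.

After assembling e^{tJ} and conjugating by P, we get:

e^{tA} =
  [exp(5*t), t*exp(5*t), t*exp(5*t)]
  [0, -2*t*exp(5*t) + exp(5*t), -2*t*exp(5*t)]
  [0, 2*t*exp(5*t), 2*t*exp(5*t) + exp(5*t)]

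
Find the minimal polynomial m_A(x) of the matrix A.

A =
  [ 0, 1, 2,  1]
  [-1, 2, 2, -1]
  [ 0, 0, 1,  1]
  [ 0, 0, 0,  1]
x^2 - 2*x + 1

The characteristic polynomial is χ_A(x) = (x - 1)^4, so the eigenvalues are known. The minimal polynomial is
  m_A(x) = Π_λ (x − λ)^{k_λ}
where k_λ is the size of the *largest* Jordan block for λ (equivalently, the smallest k with (A − λI)^k v = 0 for every generalised eigenvector v of λ).

  λ = 1: largest Jordan block has size 2, contributing (x − 1)^2

So m_A(x) = (x - 1)^2 = x^2 - 2*x + 1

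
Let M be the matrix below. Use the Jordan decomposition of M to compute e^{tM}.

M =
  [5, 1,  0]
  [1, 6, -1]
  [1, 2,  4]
e^{tM} =
  [t^2*exp(5*t)/2 + exp(5*t), t^2*exp(5*t)/2 + t*exp(5*t), -t^2*exp(5*t)/2]
  [t*exp(5*t), t*exp(5*t) + exp(5*t), -t*exp(5*t)]
  [t^2*exp(5*t)/2 + t*exp(5*t), t^2*exp(5*t)/2 + 2*t*exp(5*t), -t^2*exp(5*t)/2 - t*exp(5*t) + exp(5*t)]

Strategy: write M = P · J · P⁻¹ where J is a Jordan canonical form, so e^{tM} = P · e^{tJ} · P⁻¹, and e^{tJ} can be computed block-by-block.

M has Jordan form
J =
  [5, 1, 0]
  [0, 5, 1]
  [0, 0, 5]
(up to reordering of blocks).

Per-block formulas:
  For a 3×3 Jordan block J_3(5): exp(t · J_3(5)) = e^(5t)·(I + t·N + (t^2/2)·N^2), where N is the 3×3 nilpotent shift.

After assembling e^{tJ} and conjugating by P, we get:

e^{tM} =
  [t^2*exp(5*t)/2 + exp(5*t), t^2*exp(5*t)/2 + t*exp(5*t), -t^2*exp(5*t)/2]
  [t*exp(5*t), t*exp(5*t) + exp(5*t), -t*exp(5*t)]
  [t^2*exp(5*t)/2 + t*exp(5*t), t^2*exp(5*t)/2 + 2*t*exp(5*t), -t^2*exp(5*t)/2 - t*exp(5*t) + exp(5*t)]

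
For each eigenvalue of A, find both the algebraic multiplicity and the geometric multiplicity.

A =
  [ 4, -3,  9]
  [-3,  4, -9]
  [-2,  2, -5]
λ = 1: alg = 3, geom = 2

Step 1 — factor the characteristic polynomial to read off the algebraic multiplicities:
  χ_A(x) = (x - 1)^3

Step 2 — compute geometric multiplicities via the rank-nullity identity g(λ) = n − rank(A − λI):
  rank(A − (1)·I) = 1, so dim ker(A − (1)·I) = n − 1 = 2

Summary:
  λ = 1: algebraic multiplicity = 3, geometric multiplicity = 2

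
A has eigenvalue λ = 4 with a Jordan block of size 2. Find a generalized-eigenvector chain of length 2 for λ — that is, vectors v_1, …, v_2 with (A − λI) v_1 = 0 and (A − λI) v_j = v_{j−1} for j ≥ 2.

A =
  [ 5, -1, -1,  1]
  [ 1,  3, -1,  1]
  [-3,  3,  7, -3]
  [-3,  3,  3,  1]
A Jordan chain for λ = 4 of length 2:
v_1 = (1, 1, -3, -3)ᵀ
v_2 = (1, 0, 0, 0)ᵀ

Let N = A − (4)·I. We want v_2 with N^2 v_2 = 0 but N^1 v_2 ≠ 0; then v_{j-1} := N · v_j for j = 2, …, 2.

Pick v_2 = (1, 0, 0, 0)ᵀ.
Then v_1 = N · v_2 = (1, 1, -3, -3)ᵀ.

Sanity check: (A − (4)·I) v_1 = (0, 0, 0, 0)ᵀ = 0. ✓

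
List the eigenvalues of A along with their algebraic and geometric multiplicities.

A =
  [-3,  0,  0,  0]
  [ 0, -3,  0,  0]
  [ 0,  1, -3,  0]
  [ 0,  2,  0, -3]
λ = -3: alg = 4, geom = 3

Step 1 — factor the characteristic polynomial to read off the algebraic multiplicities:
  χ_A(x) = (x + 3)^4

Step 2 — compute geometric multiplicities via the rank-nullity identity g(λ) = n − rank(A − λI):
  rank(A − (-3)·I) = 1, so dim ker(A − (-3)·I) = n − 1 = 3

Summary:
  λ = -3: algebraic multiplicity = 4, geometric multiplicity = 3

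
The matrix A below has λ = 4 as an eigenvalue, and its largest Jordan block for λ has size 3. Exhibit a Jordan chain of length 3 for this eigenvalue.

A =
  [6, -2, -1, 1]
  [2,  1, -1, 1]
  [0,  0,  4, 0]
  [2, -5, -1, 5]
A Jordan chain for λ = 4 of length 3:
v_1 = (2, 0, 0, -4)ᵀ
v_2 = (2, 2, 0, 2)ᵀ
v_3 = (1, 0, 0, 0)ᵀ

Let N = A − (4)·I. We want v_3 with N^3 v_3 = 0 but N^2 v_3 ≠ 0; then v_{j-1} := N · v_j for j = 3, …, 2.

Pick v_3 = (1, 0, 0, 0)ᵀ.
Then v_2 = N · v_3 = (2, 2, 0, 2)ᵀ.
Then v_1 = N · v_2 = (2, 0, 0, -4)ᵀ.

Sanity check: (A − (4)·I) v_1 = (0, 0, 0, 0)ᵀ = 0. ✓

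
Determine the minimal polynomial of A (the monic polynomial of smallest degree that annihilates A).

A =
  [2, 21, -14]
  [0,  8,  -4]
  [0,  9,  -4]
x^2 - 4*x + 4

The characteristic polynomial is χ_A(x) = (x - 2)^3, so the eigenvalues are known. The minimal polynomial is
  m_A(x) = Π_λ (x − λ)^{k_λ}
where k_λ is the size of the *largest* Jordan block for λ (equivalently, the smallest k with (A − λI)^k v = 0 for every generalised eigenvector v of λ).

  λ = 2: largest Jordan block has size 2, contributing (x − 2)^2

So m_A(x) = (x - 2)^2 = x^2 - 4*x + 4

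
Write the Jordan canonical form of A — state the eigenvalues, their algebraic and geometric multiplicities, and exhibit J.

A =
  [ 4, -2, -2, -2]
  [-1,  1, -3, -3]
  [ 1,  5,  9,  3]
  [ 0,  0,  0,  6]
J_2(4) ⊕ J_1(6) ⊕ J_1(6)

The characteristic polynomial is
  det(x·I − A) = x^4 - 20*x^3 + 148*x^2 - 480*x + 576 = (x - 6)^2*(x - 4)^2

Eigenvalues and multiplicities (the geometric multiplicity of λ is n − rank(A − λI), which equals the number of Jordan blocks for λ):
  λ = 4: algebraic multiplicity = 2, geometric multiplicity = 1
  λ = 6: algebraic multiplicity = 2, geometric multiplicity = 2

Determining the block sizes for each eigenvalue:
  λ = 4: one block (gm = 1), so the single block has size am = 2 → block sizes [2]
  λ = 6: gm = am = 2, so every block has size 1 → block sizes [1, 1]

Assembling the blocks gives a Jordan form
J =
  [4, 1, 0, 0]
  [0, 4, 0, 0]
  [0, 0, 6, 0]
  [0, 0, 0, 6]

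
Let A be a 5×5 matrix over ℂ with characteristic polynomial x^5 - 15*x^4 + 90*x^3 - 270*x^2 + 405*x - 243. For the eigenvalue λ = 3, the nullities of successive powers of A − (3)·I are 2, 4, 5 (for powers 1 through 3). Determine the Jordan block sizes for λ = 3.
Block sizes for λ = 3: [3, 2]

From the dimensions of kernels of powers, the number of Jordan blocks of size at least j is d_j − d_{j−1} where d_j = dim ker(N^j) (with d_0 = 0). Computing the differences gives [2, 2, 1].
The number of blocks of size exactly k is (#blocks of size ≥ k) − (#blocks of size ≥ k + 1), so the partition is: 1 block(s) of size 2, 1 block(s) of size 3.
In nonincreasing order the block sizes are [3, 2].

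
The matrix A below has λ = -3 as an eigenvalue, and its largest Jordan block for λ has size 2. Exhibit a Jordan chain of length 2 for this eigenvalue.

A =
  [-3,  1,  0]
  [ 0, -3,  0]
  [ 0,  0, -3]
A Jordan chain for λ = -3 of length 2:
v_1 = (1, 0, 0)ᵀ
v_2 = (0, 1, 0)ᵀ

Let N = A − (-3)·I. We want v_2 with N^2 v_2 = 0 but N^1 v_2 ≠ 0; then v_{j-1} := N · v_j for j = 2, …, 2.

Pick v_2 = (0, 1, 0)ᵀ.
Then v_1 = N · v_2 = (1, 0, 0)ᵀ.

Sanity check: (A − (-3)·I) v_1 = (0, 0, 0)ᵀ = 0. ✓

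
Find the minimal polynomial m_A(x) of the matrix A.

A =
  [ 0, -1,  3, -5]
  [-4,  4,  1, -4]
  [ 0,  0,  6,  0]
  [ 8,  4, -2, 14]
x^3 - 18*x^2 + 108*x - 216

The characteristic polynomial is χ_A(x) = (x - 6)^4, so the eigenvalues are known. The minimal polynomial is
  m_A(x) = Π_λ (x − λ)^{k_λ}
where k_λ is the size of the *largest* Jordan block for λ (equivalently, the smallest k with (A − λI)^k v = 0 for every generalised eigenvector v of λ).

  λ = 6: largest Jordan block has size 3, contributing (x − 6)^3

So m_A(x) = (x - 6)^3 = x^3 - 18*x^2 + 108*x - 216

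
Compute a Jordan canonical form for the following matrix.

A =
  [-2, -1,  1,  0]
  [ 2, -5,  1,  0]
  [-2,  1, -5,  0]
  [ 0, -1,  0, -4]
J_3(-4) ⊕ J_1(-4)

The characteristic polynomial is
  det(x·I − A) = x^4 + 16*x^3 + 96*x^2 + 256*x + 256 = (x + 4)^4

Eigenvalues and multiplicities (the geometric multiplicity of λ is n − rank(A − λI), which equals the number of Jordan blocks for λ):
  λ = -4: algebraic multiplicity = 4, geometric multiplicity = 2

Determining the block sizes for each eigenvalue:
  λ = -4: with am = 4 and gm = 2, the partition is not yet determined (e.g. several partitions of 4 into 2 parts exist). Let N = A − (-4)·I. Computing rank(N^1) = 2, rank(N^2) = 1, rank(N^3) = 0; the number of blocks of size ≥ j is rank(N^{j−1}) − rank(N^j), giving [2, 1, 1]. So we have 1 block(s) of size 3, 1 block(s) of size 1 → block sizes [3, 1]

Assembling the blocks gives a Jordan form
J =
  [-4,  1,  0,  0]
  [ 0, -4,  1,  0]
  [ 0,  0, -4,  0]
  [ 0,  0,  0, -4]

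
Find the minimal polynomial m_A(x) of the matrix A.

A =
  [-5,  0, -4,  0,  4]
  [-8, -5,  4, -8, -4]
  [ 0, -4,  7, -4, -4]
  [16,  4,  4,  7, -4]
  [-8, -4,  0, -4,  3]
x^2 - 2*x - 3

The characteristic polynomial is χ_A(x) = (x - 3)^3*(x + 1)^2, so the eigenvalues are known. The minimal polynomial is
  m_A(x) = Π_λ (x − λ)^{k_λ}
where k_λ is the size of the *largest* Jordan block for λ (equivalently, the smallest k with (A − λI)^k v = 0 for every generalised eigenvector v of λ).

  λ = -1: largest Jordan block has size 1, contributing (x + 1)
  λ = 3: largest Jordan block has size 1, contributing (x − 3)

So m_A(x) = (x - 3)*(x + 1) = x^2 - 2*x - 3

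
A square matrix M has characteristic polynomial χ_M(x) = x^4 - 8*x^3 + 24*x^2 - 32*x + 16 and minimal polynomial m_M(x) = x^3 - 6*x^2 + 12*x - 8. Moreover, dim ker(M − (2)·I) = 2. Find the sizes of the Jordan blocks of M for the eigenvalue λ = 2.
Block sizes for λ = 2: [3, 1]

Step 1 — from the characteristic polynomial, algebraic multiplicity of λ = 2 is 4. From dim ker(M − (2)·I) = 2, there are exactly 2 Jordan blocks for λ = 2.
Step 2 — from the minimal polynomial, the factor (x − 2)^3 tells us the largest block for λ = 2 has size 3.
Step 3 — with total size 4, 2 blocks, and largest block 3, the block sizes (in nonincreasing order) are [3, 1].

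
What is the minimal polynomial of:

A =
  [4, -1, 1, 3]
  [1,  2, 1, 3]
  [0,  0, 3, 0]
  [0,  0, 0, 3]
x^2 - 6*x + 9

The characteristic polynomial is χ_A(x) = (x - 3)^4, so the eigenvalues are known. The minimal polynomial is
  m_A(x) = Π_λ (x − λ)^{k_λ}
where k_λ is the size of the *largest* Jordan block for λ (equivalently, the smallest k with (A − λI)^k v = 0 for every generalised eigenvector v of λ).

  λ = 3: largest Jordan block has size 2, contributing (x − 3)^2

So m_A(x) = (x - 3)^2 = x^2 - 6*x + 9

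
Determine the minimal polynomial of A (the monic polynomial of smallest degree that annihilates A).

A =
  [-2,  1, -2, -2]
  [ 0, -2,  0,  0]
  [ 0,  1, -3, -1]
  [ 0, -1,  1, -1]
x^2 + 4*x + 4

The characteristic polynomial is χ_A(x) = (x + 2)^4, so the eigenvalues are known. The minimal polynomial is
  m_A(x) = Π_λ (x − λ)^{k_λ}
where k_λ is the size of the *largest* Jordan block for λ (equivalently, the smallest k with (A − λI)^k v = 0 for every generalised eigenvector v of λ).

  λ = -2: largest Jordan block has size 2, contributing (x + 2)^2

So m_A(x) = (x + 2)^2 = x^2 + 4*x + 4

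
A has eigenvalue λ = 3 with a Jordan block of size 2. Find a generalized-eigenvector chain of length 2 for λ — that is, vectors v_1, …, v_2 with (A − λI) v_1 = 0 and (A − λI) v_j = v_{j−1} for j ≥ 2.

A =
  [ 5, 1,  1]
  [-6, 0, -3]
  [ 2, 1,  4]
A Jordan chain for λ = 3 of length 2:
v_1 = (2, -6, 2)ᵀ
v_2 = (1, 0, 0)ᵀ

Let N = A − (3)·I. We want v_2 with N^2 v_2 = 0 but N^1 v_2 ≠ 0; then v_{j-1} := N · v_j for j = 2, …, 2.

Pick v_2 = (1, 0, 0)ᵀ.
Then v_1 = N · v_2 = (2, -6, 2)ᵀ.

Sanity check: (A − (3)·I) v_1 = (0, 0, 0)ᵀ = 0. ✓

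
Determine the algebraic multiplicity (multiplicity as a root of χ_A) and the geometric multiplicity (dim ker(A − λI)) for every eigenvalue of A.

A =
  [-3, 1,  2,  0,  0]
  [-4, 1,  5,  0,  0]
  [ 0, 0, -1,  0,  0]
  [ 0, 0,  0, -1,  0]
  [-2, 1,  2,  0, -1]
λ = -1: alg = 5, geom = 3

Step 1 — factor the characteristic polynomial to read off the algebraic multiplicities:
  χ_A(x) = (x + 1)^5

Step 2 — compute geometric multiplicities via the rank-nullity identity g(λ) = n − rank(A − λI):
  rank(A − (-1)·I) = 2, so dim ker(A − (-1)·I) = n − 2 = 3

Summary:
  λ = -1: algebraic multiplicity = 5, geometric multiplicity = 3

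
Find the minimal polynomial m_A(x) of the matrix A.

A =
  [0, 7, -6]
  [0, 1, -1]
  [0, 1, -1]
x^3

The characteristic polynomial is χ_A(x) = x^3, so the eigenvalues are known. The minimal polynomial is
  m_A(x) = Π_λ (x − λ)^{k_λ}
where k_λ is the size of the *largest* Jordan block for λ (equivalently, the smallest k with (A − λI)^k v = 0 for every generalised eigenvector v of λ).

  λ = 0: largest Jordan block has size 3, contributing (x − 0)^3

So m_A(x) = x^3 = x^3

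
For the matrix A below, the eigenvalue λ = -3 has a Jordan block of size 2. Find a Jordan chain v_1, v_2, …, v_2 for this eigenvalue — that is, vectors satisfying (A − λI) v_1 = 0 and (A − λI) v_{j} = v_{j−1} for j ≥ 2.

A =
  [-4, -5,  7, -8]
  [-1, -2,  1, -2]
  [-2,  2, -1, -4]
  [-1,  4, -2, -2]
A Jordan chain for λ = -3 of length 2:
v_1 = (-1, -1, -2, -1)ᵀ
v_2 = (1, 0, 0, 0)ᵀ

Let N = A − (-3)·I. We want v_2 with N^2 v_2 = 0 but N^1 v_2 ≠ 0; then v_{j-1} := N · v_j for j = 2, …, 2.

Pick v_2 = (1, 0, 0, 0)ᵀ.
Then v_1 = N · v_2 = (-1, -1, -2, -1)ᵀ.

Sanity check: (A − (-3)·I) v_1 = (0, 0, 0, 0)ᵀ = 0. ✓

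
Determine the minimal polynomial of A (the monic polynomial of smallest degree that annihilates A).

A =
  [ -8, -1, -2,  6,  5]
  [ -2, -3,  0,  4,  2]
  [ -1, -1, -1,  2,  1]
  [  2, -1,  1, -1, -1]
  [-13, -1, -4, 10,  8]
x^2 + 2*x + 1

The characteristic polynomial is χ_A(x) = (x + 1)^5, so the eigenvalues are known. The minimal polynomial is
  m_A(x) = Π_λ (x − λ)^{k_λ}
where k_λ is the size of the *largest* Jordan block for λ (equivalently, the smallest k with (A − λI)^k v = 0 for every generalised eigenvector v of λ).

  λ = -1: largest Jordan block has size 2, contributing (x + 1)^2

So m_A(x) = (x + 1)^2 = x^2 + 2*x + 1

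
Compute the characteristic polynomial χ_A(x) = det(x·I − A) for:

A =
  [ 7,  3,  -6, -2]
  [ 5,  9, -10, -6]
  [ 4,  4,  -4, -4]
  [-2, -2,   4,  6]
x^4 - 18*x^3 + 120*x^2 - 352*x + 384

Expanding det(x·I − A) (e.g. by cofactor expansion or by noting that A is similar to its Jordan form J, which has the same characteristic polynomial as A) gives
  χ_A(x) = x^4 - 18*x^3 + 120*x^2 - 352*x + 384
which factors as (x - 6)*(x - 4)^3. The eigenvalues (with algebraic multiplicities) are λ = 4 with multiplicity 3, λ = 6 with multiplicity 1.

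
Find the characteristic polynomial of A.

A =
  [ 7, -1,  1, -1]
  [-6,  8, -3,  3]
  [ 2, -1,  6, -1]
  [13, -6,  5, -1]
x^4 - 20*x^3 + 150*x^2 - 500*x + 625

Expanding det(x·I − A) (e.g. by cofactor expansion or by noting that A is similar to its Jordan form J, which has the same characteristic polynomial as A) gives
  χ_A(x) = x^4 - 20*x^3 + 150*x^2 - 500*x + 625
which factors as (x - 5)^4. The eigenvalues (with algebraic multiplicities) are λ = 5 with multiplicity 4.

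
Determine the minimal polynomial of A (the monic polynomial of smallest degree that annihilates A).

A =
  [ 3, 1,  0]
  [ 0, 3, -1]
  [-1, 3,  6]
x^3 - 12*x^2 + 48*x - 64

The characteristic polynomial is χ_A(x) = (x - 4)^3, so the eigenvalues are known. The minimal polynomial is
  m_A(x) = Π_λ (x − λ)^{k_λ}
where k_λ is the size of the *largest* Jordan block for λ (equivalently, the smallest k with (A − λI)^k v = 0 for every generalised eigenvector v of λ).

  λ = 4: largest Jordan block has size 3, contributing (x − 4)^3

So m_A(x) = (x - 4)^3 = x^3 - 12*x^2 + 48*x - 64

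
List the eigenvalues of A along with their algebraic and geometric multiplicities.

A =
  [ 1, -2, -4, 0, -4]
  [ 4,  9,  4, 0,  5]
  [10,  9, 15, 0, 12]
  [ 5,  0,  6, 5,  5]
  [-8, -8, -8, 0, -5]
λ = 5: alg = 5, geom = 2

Step 1 — factor the characteristic polynomial to read off the algebraic multiplicities:
  χ_A(x) = (x - 5)^5

Step 2 — compute geometric multiplicities via the rank-nullity identity g(λ) = n − rank(A − λI):
  rank(A − (5)·I) = 3, so dim ker(A − (5)·I) = n − 3 = 2

Summary:
  λ = 5: algebraic multiplicity = 5, geometric multiplicity = 2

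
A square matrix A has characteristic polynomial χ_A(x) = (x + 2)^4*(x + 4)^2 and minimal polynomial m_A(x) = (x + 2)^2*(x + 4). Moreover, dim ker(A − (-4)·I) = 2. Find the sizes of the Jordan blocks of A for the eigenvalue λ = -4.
Block sizes for λ = -4: [1, 1]

Step 1 — from the characteristic polynomial, algebraic multiplicity of λ = -4 is 2. From dim ker(A − (-4)·I) = 2, there are exactly 2 Jordan blocks for λ = -4.
Step 2 — from the minimal polynomial, the factor (x + 4) tells us the largest block for λ = -4 has size 1.
Step 3 — with total size 2, 2 blocks, and largest block 1, the block sizes (in nonincreasing order) are [1, 1].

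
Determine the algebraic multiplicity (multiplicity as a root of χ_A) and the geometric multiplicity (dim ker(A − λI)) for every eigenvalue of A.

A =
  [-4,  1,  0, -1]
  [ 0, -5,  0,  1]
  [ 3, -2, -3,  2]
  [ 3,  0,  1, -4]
λ = -4: alg = 4, geom = 2

Step 1 — factor the characteristic polynomial to read off the algebraic multiplicities:
  χ_A(x) = (x + 4)^4

Step 2 — compute geometric multiplicities via the rank-nullity identity g(λ) = n − rank(A − λI):
  rank(A − (-4)·I) = 2, so dim ker(A − (-4)·I) = n − 2 = 2

Summary:
  λ = -4: algebraic multiplicity = 4, geometric multiplicity = 2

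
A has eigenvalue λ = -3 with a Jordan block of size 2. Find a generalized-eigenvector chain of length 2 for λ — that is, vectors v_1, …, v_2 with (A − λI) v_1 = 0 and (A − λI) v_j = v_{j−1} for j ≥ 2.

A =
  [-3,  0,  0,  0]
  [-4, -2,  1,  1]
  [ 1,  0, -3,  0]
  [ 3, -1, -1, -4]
A Jordan chain for λ = -3 of length 2:
v_1 = (0, -4, 1, 3)ᵀ
v_2 = (1, 0, 0, 0)ᵀ

Let N = A − (-3)·I. We want v_2 with N^2 v_2 = 0 but N^1 v_2 ≠ 0; then v_{j-1} := N · v_j for j = 2, …, 2.

Pick v_2 = (1, 0, 0, 0)ᵀ.
Then v_1 = N · v_2 = (0, -4, 1, 3)ᵀ.

Sanity check: (A − (-3)·I) v_1 = (0, 0, 0, 0)ᵀ = 0. ✓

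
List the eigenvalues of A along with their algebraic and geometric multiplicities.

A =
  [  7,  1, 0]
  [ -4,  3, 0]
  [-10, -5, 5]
λ = 5: alg = 3, geom = 2

Step 1 — factor the characteristic polynomial to read off the algebraic multiplicities:
  χ_A(x) = (x - 5)^3

Step 2 — compute geometric multiplicities via the rank-nullity identity g(λ) = n − rank(A − λI):
  rank(A − (5)·I) = 1, so dim ker(A − (5)·I) = n − 1 = 2

Summary:
  λ = 5: algebraic multiplicity = 3, geometric multiplicity = 2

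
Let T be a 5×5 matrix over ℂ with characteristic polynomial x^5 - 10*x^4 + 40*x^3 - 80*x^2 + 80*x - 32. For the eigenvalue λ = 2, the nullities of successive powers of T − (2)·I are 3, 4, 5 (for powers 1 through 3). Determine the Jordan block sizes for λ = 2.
Block sizes for λ = 2: [3, 1, 1]

From the dimensions of kernels of powers, the number of Jordan blocks of size at least j is d_j − d_{j−1} where d_j = dim ker(N^j) (with d_0 = 0). Computing the differences gives [3, 1, 1].
The number of blocks of size exactly k is (#blocks of size ≥ k) − (#blocks of size ≥ k + 1), so the partition is: 2 block(s) of size 1, 1 block(s) of size 3.
In nonincreasing order the block sizes are [3, 1, 1].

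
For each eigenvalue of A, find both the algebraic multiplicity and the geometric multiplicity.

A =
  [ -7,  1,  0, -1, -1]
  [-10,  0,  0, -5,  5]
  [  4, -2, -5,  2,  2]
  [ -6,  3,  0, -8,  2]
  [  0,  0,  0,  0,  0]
λ = -5: alg = 4, geom = 3; λ = 0: alg = 1, geom = 1

Step 1 — factor the characteristic polynomial to read off the algebraic multiplicities:
  χ_A(x) = x*(x + 5)^4

Step 2 — compute geometric multiplicities via the rank-nullity identity g(λ) = n − rank(A − λI):
  rank(A − (-5)·I) = 2, so dim ker(A − (-5)·I) = n − 2 = 3
  rank(A − (0)·I) = 4, so dim ker(A − (0)·I) = n − 4 = 1

Summary:
  λ = -5: algebraic multiplicity = 4, geometric multiplicity = 3
  λ = 0: algebraic multiplicity = 1, geometric multiplicity = 1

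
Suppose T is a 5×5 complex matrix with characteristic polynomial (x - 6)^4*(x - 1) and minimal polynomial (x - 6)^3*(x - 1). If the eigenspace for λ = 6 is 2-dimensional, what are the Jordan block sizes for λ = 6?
Block sizes for λ = 6: [3, 1]

Step 1 — from the characteristic polynomial, algebraic multiplicity of λ = 6 is 4. From dim ker(T − (6)·I) = 2, there are exactly 2 Jordan blocks for λ = 6.
Step 2 — from the minimal polynomial, the factor (x − 6)^3 tells us the largest block for λ = 6 has size 3.
Step 3 — with total size 4, 2 blocks, and largest block 3, the block sizes (in nonincreasing order) are [3, 1].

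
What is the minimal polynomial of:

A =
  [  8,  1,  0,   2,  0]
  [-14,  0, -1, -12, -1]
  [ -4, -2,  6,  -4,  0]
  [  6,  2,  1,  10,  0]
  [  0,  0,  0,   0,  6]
x^3 - 18*x^2 + 108*x - 216

The characteristic polynomial is χ_A(x) = (x - 6)^5, so the eigenvalues are known. The minimal polynomial is
  m_A(x) = Π_λ (x − λ)^{k_λ}
where k_λ is the size of the *largest* Jordan block for λ (equivalently, the smallest k with (A − λI)^k v = 0 for every generalised eigenvector v of λ).

  λ = 6: largest Jordan block has size 3, contributing (x − 6)^3

So m_A(x) = (x - 6)^3 = x^3 - 18*x^2 + 108*x - 216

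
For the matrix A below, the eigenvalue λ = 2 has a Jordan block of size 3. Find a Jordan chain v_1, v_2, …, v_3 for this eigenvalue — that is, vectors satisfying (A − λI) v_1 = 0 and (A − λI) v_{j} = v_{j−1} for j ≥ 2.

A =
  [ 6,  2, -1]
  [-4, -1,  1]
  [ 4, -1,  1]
A Jordan chain for λ = 2 of length 3:
v_1 = (4, 0, 16)ᵀ
v_2 = (4, -4, 4)ᵀ
v_3 = (1, 0, 0)ᵀ

Let N = A − (2)·I. We want v_3 with N^3 v_3 = 0 but N^2 v_3 ≠ 0; then v_{j-1} := N · v_j for j = 3, …, 2.

Pick v_3 = (1, 0, 0)ᵀ.
Then v_2 = N · v_3 = (4, -4, 4)ᵀ.
Then v_1 = N · v_2 = (4, 0, 16)ᵀ.

Sanity check: (A − (2)·I) v_1 = (0, 0, 0)ᵀ = 0. ✓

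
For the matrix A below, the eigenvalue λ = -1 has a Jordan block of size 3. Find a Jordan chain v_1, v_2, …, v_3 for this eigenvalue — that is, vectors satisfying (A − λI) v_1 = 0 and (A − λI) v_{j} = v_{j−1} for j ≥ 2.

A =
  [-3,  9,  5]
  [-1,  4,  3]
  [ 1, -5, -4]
A Jordan chain for λ = -1 of length 3:
v_1 = (2, 1, -1)ᵀ
v_2 = (9, 5, -5)ᵀ
v_3 = (0, 1, 0)ᵀ

Let N = A − (-1)·I. We want v_3 with N^3 v_3 = 0 but N^2 v_3 ≠ 0; then v_{j-1} := N · v_j for j = 3, …, 2.

Pick v_3 = (0, 1, 0)ᵀ.
Then v_2 = N · v_3 = (9, 5, -5)ᵀ.
Then v_1 = N · v_2 = (2, 1, -1)ᵀ.

Sanity check: (A − (-1)·I) v_1 = (0, 0, 0)ᵀ = 0. ✓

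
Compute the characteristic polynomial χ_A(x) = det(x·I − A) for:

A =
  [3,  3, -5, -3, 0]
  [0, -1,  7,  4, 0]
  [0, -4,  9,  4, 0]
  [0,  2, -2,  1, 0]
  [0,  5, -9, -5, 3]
x^5 - 15*x^4 + 90*x^3 - 270*x^2 + 405*x - 243

Expanding det(x·I − A) (e.g. by cofactor expansion or by noting that A is similar to its Jordan form J, which has the same characteristic polynomial as A) gives
  χ_A(x) = x^5 - 15*x^4 + 90*x^3 - 270*x^2 + 405*x - 243
which factors as (x - 3)^5. The eigenvalues (with algebraic multiplicities) are λ = 3 with multiplicity 5.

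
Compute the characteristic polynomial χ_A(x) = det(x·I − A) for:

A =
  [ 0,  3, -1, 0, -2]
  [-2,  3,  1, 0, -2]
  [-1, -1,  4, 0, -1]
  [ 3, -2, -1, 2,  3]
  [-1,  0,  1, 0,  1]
x^5 - 10*x^4 + 40*x^3 - 80*x^2 + 80*x - 32

Expanding det(x·I − A) (e.g. by cofactor expansion or by noting that A is similar to its Jordan form J, which has the same characteristic polynomial as A) gives
  χ_A(x) = x^5 - 10*x^4 + 40*x^3 - 80*x^2 + 80*x - 32
which factors as (x - 2)^5. The eigenvalues (with algebraic multiplicities) are λ = 2 with multiplicity 5.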